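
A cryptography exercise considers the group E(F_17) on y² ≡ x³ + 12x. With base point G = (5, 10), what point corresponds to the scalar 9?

(10, 10)

Double-and-add on 9 = (1001)₂. Start with G = (5, 10) for the leading 1-bit.
double: tangent at (5, 10): λ = (3·5² + 12)/(2·10) ≡ 2/3. 3⁻¹ ≡ 6 (mod 17), so λ ≡ 2·6 ≡ 12.
  x = λ² - 5 - 5 = 144 - 10 ≡ 15; y = λ·(5 - 15) - 10 ≡ 6. → (15, 6)
double: tangent at (15, 6): λ = (3·15² + 12)/(2·6) ≡ 7/12. 12⁻¹ ≡ 10 (mod 17), so λ ≡ 7·10 ≡ 2.
  x = λ² - 15 - 15 = 4 - 30 ≡ 8; y = λ·(15 - 8) - 6 ≡ 8. → (8, 8)
double: tangent at (8, 8): λ = (3·8² + 12)/(2·8) ≡ 0/16. 16⁻¹ ≡ 16 (mod 17) since 16·16 = 256 ≡ 1, so λ ≡ 0·16 ≡ 0.
  x = λ² - 8 - 8 = 0 - 16 ≡ 1; y = λ·(8 - 1) - 8 ≡ 9. → (1, 9)
add G: (1, 9) + (5, 10). λ = (10 - 9)/(5 - 1) ≡ 1/4 mod 17. 4⁻¹ ≡ 13 (mod 17) since 4·13 = 52 ≡ 1, so λ ≡ 13.
  x = λ² - 1 - 5 = 169 - 6 ≡ 10; y = λ·(1 - 10) - 9 ≡ 10. → (10, 10)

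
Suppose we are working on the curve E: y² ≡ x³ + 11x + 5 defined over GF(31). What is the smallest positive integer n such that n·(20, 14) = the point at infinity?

8

2P: tangent at (20, 14): λ = (3·20² + 11)/(2·14) ≡ 2/28. 28⁻¹ ≡ 10 (mod 31) since 28·10 = 280 ≡ 1, so λ ≡ 2·10 ≡ 20.
  x = λ² - 20 - 20 = 400 - 40 ≡ 19; y = λ·(20 - 19) - 14 ≡ 6. → (19, 6)
3P: (19, 6) + (20, 14). λ = (14 - 6)/(20 - 19) ≡ 8/1 mod 31. 1⁻¹ ≡ 1 (mod 31) since 1·1 = 1 ≡ 1, so λ ≡ 8.
  x = λ² - 19 - 20 = 64 - 39 ≡ 25; y = λ·(19 - 25) - 6 ≡ 8. → (25, 8)
4P: (25, 8) + (20, 14). λ = (14 - 8)/(20 - 25) ≡ 6/26 mod 31. 26⁻¹ ≡ 6 (mod 31) since 26·6 = 156 ≡ 1, so λ ≡ 5.
  x = λ² - 25 - 20 = 25 - 45 ≡ 11; y = λ·(25 - 11) - 8 ≡ 0. → (11, 0)
5P: (11, 0) + (20, 14). λ = (14 - 0)/(20 - 11) ≡ 14/9 mod 31. 9⁻¹ ≡ 7 (mod 31) since 9·7 = 63 ≡ 1, so λ ≡ 5.
  x = λ² - 11 - 20 = 25 - 31 ≡ 25; y = λ·(11 - 25) - 0 ≡ 23. → (25, 23)
6P: (25, 23) + (20, 14). λ = (14 - 23)/(20 - 25) ≡ 22/26 mod 31. 26⁻¹ ≡ 6 (mod 31), so λ ≡ 8.
  x = λ² - 25 - 20 = 64 - 45 ≡ 19; y = λ·(25 - 19) - 23 ≡ 25. → (19, 25)
7P: (19, 25) + (20, 14). λ = (14 - 25)/(20 - 19) ≡ 20/1 mod 31. 1⁻¹ ≡ 1 (mod 31) since 1·1 = 1 ≡ 1, so λ ≡ 20.
  x = λ² - 19 - 20 = 400 - 39 ≡ 20; y = λ·(19 - 20) - 25 ≡ 17. → (20, 17)
8P: (20, 17) + (20, 14): same x and y₁ ≡ -y₂, so the sum is the point at infinity.
8P = the point at infinity, so the order is 8.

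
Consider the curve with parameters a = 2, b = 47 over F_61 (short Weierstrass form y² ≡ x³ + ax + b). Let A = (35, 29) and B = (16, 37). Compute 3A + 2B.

First 3A:
Repeated addition: build up to 3A.
2A: tangent at (35, 29): λ = (3·35² + 2)/(2·29) ≡ 17/58. 58⁻¹ ≡ 20 (mod 61), so λ ≡ 17·20 ≡ 35.
  x = λ² - 35 - 35 = 1225 - 70 ≡ 57; y = λ·(35 - 57) - 29 ≡ 55. → (57, 55)
3A: (57, 55) + (35, 29). λ = (29 - 55)/(35 - 57) ≡ 35/39 mod 61. 39⁻¹ ≡ 36 (mod 61), so λ ≡ 40.
  x = λ² - 57 - 35 = 1600 - 92 ≡ 44; y = λ·(57 - 44) - 55 ≡ 38. → (44, 38)
3A = (44, 38).
Next 2B:
Repeated addition: build up to 2B.
2B: tangent at (16, 37): λ = (3·16² + 2)/(2·37) ≡ 38/13. 13⁻¹ ≡ 47 (mod 61), so λ ≡ 38·47 ≡ 17.
  x = λ² - 16 - 16 = 289 - 32 ≡ 13; y = λ·(16 - 13) - 37 ≡ 14. → (13, 14)
2B = (13, 14).
Finally 3A + 2B:
(44, 38) + (13, 14). λ = (14 - 38)/(13 - 44) ≡ 37/30 mod 61. 30⁻¹ ≡ 59 (mod 61) since 30·59 = 1770 ≡ 1, so λ ≡ 48.
  x = λ² - 44 - 13 = 2304 - 57 ≡ 51; y = λ·(44 - 51) - 38 ≡ 53. → (51, 53)

(51, 53)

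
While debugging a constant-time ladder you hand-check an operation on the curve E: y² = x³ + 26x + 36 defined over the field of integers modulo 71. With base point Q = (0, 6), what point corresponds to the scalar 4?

Double-and-add on 4 = (100)₂. Start with Q = (0, 6) for the leading 1-bit.
double: tangent at (0, 6): λ = (3·0² + 26)/(2·6) ≡ 26/12. 12⁻¹ ≡ 6 (mod 71), so λ ≡ 26·6 ≡ 14.
  x = λ² - 0 - 0 = 196 - 0 ≡ 54; y = λ·(0 - 54) - 6 ≡ 19. → (54, 19)
double: tangent at (54, 19): λ = (3·54² + 26)/(2·19) ≡ 41/38. 38⁻¹ ≡ 43 (mod 71), so λ ≡ 41·43 ≡ 59.
  x = λ² - 54 - 54 = 3481 - 108 ≡ 36; y = λ·(54 - 36) - 19 ≡ 49. → (36, 49)

(36, 49)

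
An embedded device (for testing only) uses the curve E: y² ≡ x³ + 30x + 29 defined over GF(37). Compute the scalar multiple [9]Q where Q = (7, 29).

Repeated addition: build up to 9Q.
2Q: tangent at (7, 29): λ = (3·7² + 30)/(2·29) ≡ 29/21. 21⁻¹ ≡ 30 (mod 37) since 21·30 = 630 ≡ 1, so λ ≡ 29·30 ≡ 19.
  x = λ² - 7 - 7 = 361 - 14 ≡ 14; y = λ·(7 - 14) - 29 ≡ 23. → (14, 23)
3Q: (14, 23) + (7, 29). λ = (29 - 23)/(7 - 14) ≡ 6/30 mod 37. 30⁻¹ ≡ 21 (mod 37), so λ ≡ 15.
  x = λ² - 14 - 7 = 225 - 21 ≡ 19; y = λ·(14 - 19) - 23 ≡ 13. → (19, 13)
4Q: (19, 13) + (7, 29). λ = (29 - 13)/(7 - 19) ≡ 16/25 mod 37. 25⁻¹ ≡ 3 (mod 37) since 25·3 = 75 ≡ 1, so λ ≡ 11.
  x = λ² - 19 - 7 = 121 - 26 ≡ 21; y = λ·(19 - 21) - 13 ≡ 2. → (21, 2)
5Q: (21, 2) + (7, 29). λ = (29 - 2)/(7 - 21) ≡ 27/23 mod 37. 23⁻¹ ≡ 29 (mod 37), so λ ≡ 6.
  x = λ² - 21 - 7 = 36 - 28 ≡ 8; y = λ·(21 - 8) - 2 ≡ 2. → (8, 2)
6Q: (8, 2) + (7, 29). λ = (29 - 2)/(7 - 8) ≡ 27/36 mod 37. 36⁻¹ ≡ 36 (mod 37) since 36·36 = 1296 ≡ 1, so λ ≡ 10.
  x = λ² - 8 - 7 = 100 - 15 ≡ 11; y = λ·(8 - 11) - 2 ≡ 5. → (11, 5)
7Q: (11, 5) + (7, 29). λ = (29 - 5)/(7 - 11) ≡ 24/33 mod 37. 33⁻¹ ≡ 9 (mod 37) since 33·9 = 297 ≡ 1, so λ ≡ 31.
  x = λ² - 11 - 7 = 961 - 18 ≡ 18; y = λ·(11 - 18) - 5 ≡ 0. → (18, 0)
8Q: (18, 0) + (7, 29). λ = (29 - 0)/(7 - 18) ≡ 29/26 mod 37. 26⁻¹ ≡ 10 (mod 37), so λ ≡ 31.
  x = λ² - 18 - 7 = 961 - 25 ≡ 11; y = λ·(18 - 11) - 0 ≡ 32. → (11, 32)
9Q: (11, 32) + (7, 29). λ = (29 - 32)/(7 - 11) ≡ 34/33 mod 37. 33⁻¹ ≡ 9 (mod 37), so λ ≡ 10.
  x = λ² - 11 - 7 = 100 - 18 ≡ 8; y = λ·(11 - 8) - 32 ≡ 35. → (8, 35)

(8, 35)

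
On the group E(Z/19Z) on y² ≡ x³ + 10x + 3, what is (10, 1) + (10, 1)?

tangent at (10, 1): λ = (3·10² + 10)/(2·1) ≡ 6/2. 2⁻¹ ≡ 10 (mod 19) since 2·10 = 20 ≡ 1, so λ ≡ 6·10 ≡ 3.
  x = λ² - 10 - 10 = 9 - 20 ≡ 8; y = λ·(10 - 8) - 1 ≡ 5. → (8, 5)

(8, 5)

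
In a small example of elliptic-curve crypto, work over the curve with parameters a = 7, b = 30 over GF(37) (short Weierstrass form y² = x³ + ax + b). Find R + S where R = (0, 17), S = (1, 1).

(0, 17) + (1, 1). λ = (1 - 17)/(1 - 0) ≡ 21/1 mod 37. 1⁻¹ ≡ 1 (mod 37), so λ ≡ 21.
  x = λ² - 0 - 1 = 441 - 1 ≡ 33; y = λ·(0 - 33) - 17 ≡ 30. → (33, 30)

(33, 30)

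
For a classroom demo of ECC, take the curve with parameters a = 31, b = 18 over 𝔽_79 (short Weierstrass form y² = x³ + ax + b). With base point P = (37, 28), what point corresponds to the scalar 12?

Double-and-add on 12 = (1100)₂. Start with P = (37, 28) for the leading 1-bit.
double: tangent at (37, 28): λ = (3·37² + 31)/(2·28) ≡ 30/56. 56⁻¹ ≡ 24 (mod 79), so λ ≡ 30·24 ≡ 9.
  x = λ² - 37 - 37 = 81 - 74 ≡ 7; y = λ·(37 - 7) - 28 ≡ 5. → (7, 5)
add P: (7, 5) + (37, 28). λ = (28 - 5)/(37 - 7) ≡ 23/30 mod 79. 30⁻¹ ≡ 29 (mod 79), so λ ≡ 35.
  x = λ² - 7 - 37 = 1225 - 44 ≡ 75; y = λ·(7 - 75) - 5 ≡ 64. → (75, 64)
double: tangent at (75, 64): λ = (3·75² + 31)/(2·64) ≡ 0/49. 49⁻¹ ≡ 50 (mod 79) since 49·50 = 2450 ≡ 1, so λ ≡ 0·50 ≡ 0.
  x = λ² - 75 - 75 = 0 - 150 ≡ 8; y = λ·(75 - 8) - 64 ≡ 15. → (8, 15)
double: tangent at (8, 15): λ = (3·8² + 31)/(2·15) ≡ 65/30. 30⁻¹ ≡ 29 (mod 79), so λ ≡ 65·29 ≡ 68.
  x = λ² - 8 - 8 = 4624 - 16 ≡ 26; y = λ·(8 - 26) - 15 ≡ 25. → (26, 25)

(26, 25)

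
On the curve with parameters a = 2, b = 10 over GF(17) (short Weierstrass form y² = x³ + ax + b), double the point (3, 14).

tangent at (3, 14): λ = (3·3² + 2)/(2·14) ≡ 12/11. 11⁻¹ ≡ 14 (mod 17), so λ ≡ 12·14 ≡ 15.
  x = λ² - 3 - 3 = 225 - 6 ≡ 15; y = λ·(3 - 15) - 14 ≡ 10. → (15, 10)

(15, 10)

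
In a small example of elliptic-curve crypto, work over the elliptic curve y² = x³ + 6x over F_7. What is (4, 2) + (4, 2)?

(1, 0)

tangent at (4, 2): λ = (3·4² + 6)/(2·2) ≡ 5/4. 4⁻¹ ≡ 2 (mod 7), so λ ≡ 5·2 ≡ 3.
  x = λ² - 4 - 4 = 9 - 8 ≡ 1; y = λ·(4 - 1) - 2 ≡ 0. → (1, 0)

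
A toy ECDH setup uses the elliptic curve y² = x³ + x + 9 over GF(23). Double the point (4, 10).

(16, 2)

tangent at (4, 10): λ = (3·4² + 1)/(2·10) ≡ 3/20. 20⁻¹ ≡ 15 (mod 23) since 20·15 = 300 ≡ 1, so λ ≡ 3·15 ≡ 22.
  x = λ² - 4 - 4 = 484 - 8 ≡ 16; y = λ·(4 - 16) - 10 ≡ 2. → (16, 2)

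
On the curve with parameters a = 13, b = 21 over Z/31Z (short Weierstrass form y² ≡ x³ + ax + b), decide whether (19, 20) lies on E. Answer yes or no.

yes

y² = 20² ≡ 28; x³ + 13x + 21 = 7127 ≡ 28 (mod 31). 28 = 28.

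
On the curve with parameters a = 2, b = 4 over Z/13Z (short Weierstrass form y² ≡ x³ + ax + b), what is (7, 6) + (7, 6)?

tangent at (7, 6): λ = (3·7² + 2)/(2·6) ≡ 6/12. 12⁻¹ ≡ 12 (mod 13), so λ ≡ 6·12 ≡ 7.
  x = λ² - 7 - 7 = 49 - 14 ≡ 9; y = λ·(7 - 9) - 6 ≡ 6. → (9, 6)

(9, 6)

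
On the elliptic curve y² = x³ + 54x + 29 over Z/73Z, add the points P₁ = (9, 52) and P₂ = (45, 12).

(9, 52) + (45, 12). λ = (12 - 52)/(45 - 9) ≡ 33/36 mod 73. 36⁻¹ ≡ 71 (mod 73) since 36·71 = 2556 ≡ 1, so λ ≡ 7.
  x = λ² - 9 - 45 = 49 - 54 ≡ 68; y = λ·(9 - 68) - 52 ≡ 46. → (68, 46)

(68, 46)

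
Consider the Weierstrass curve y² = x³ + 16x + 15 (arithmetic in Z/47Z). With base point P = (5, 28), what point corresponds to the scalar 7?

(12, 14)

Repeated addition: build up to 7P.
2P: tangent at (5, 28): λ = (3·5² + 16)/(2·28) ≡ 44/9. 9⁻¹ ≡ 21 (mod 47), so λ ≡ 44·21 ≡ 31.
  x = λ² - 5 - 5 = 961 - 10 ≡ 11; y = λ·(5 - 11) - 28 ≡ 21. → (11, 21)
3P: (11, 21) + (5, 28). λ = (28 - 21)/(5 - 11) ≡ 7/41 mod 47. 41⁻¹ ≡ 39 (mod 47), so λ ≡ 38.
  x = λ² - 11 - 5 = 1444 - 16 ≡ 18; y = λ·(11 - 18) - 21 ≡ 42. → (18, 42)
4P: (18, 42) + (5, 28). λ = (28 - 42)/(5 - 18) ≡ 33/34 mod 47. 34⁻¹ ≡ 18 (mod 47), so λ ≡ 30.
  x = λ² - 18 - 5 = 900 - 23 ≡ 31; y = λ·(18 - 31) - 42 ≡ 38. → (31, 38)
5P: (31, 38) + (5, 28). λ = (28 - 38)/(5 - 31) ≡ 37/21 mod 47. 21⁻¹ ≡ 9 (mod 47), so λ ≡ 4.
  x = λ² - 31 - 5 = 16 - 36 ≡ 27; y = λ·(31 - 27) - 38 ≡ 25. → (27, 25)
6P: (27, 25) + (5, 28). λ = (28 - 25)/(5 - 27) ≡ 3/25 mod 47. 25⁻¹ ≡ 32 (mod 47) since 25·32 = 800 ≡ 1, so λ ≡ 2.
  x = λ² - 27 - 5 = 4 - 32 ≡ 19; y = λ·(27 - 19) - 25 ≡ 38. → (19, 38)
7P: (19, 38) + (5, 28). λ = (28 - 38)/(5 - 19) ≡ 37/33 mod 47. 33⁻¹ ≡ 10 (mod 47), so λ ≡ 41.
  x = λ² - 19 - 5 = 1681 - 24 ≡ 12; y = λ·(19 - 12) - 38 ≡ 14. → (12, 14)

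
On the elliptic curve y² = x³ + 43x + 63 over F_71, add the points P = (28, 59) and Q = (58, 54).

(28, 59) + (58, 54). λ = (54 - 59)/(58 - 28) ≡ 66/30 mod 71. 30⁻¹ ≡ 45 (mod 71) since 30·45 = 1350 ≡ 1, so λ ≡ 59.
  x = λ² - 28 - 58 = 3481 - 86 ≡ 58; y = λ·(28 - 58) - 59 ≡ 17. → (58, 17)

(58, 17)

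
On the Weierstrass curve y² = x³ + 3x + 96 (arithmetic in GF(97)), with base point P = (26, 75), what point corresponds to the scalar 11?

Double-and-add on 11 = (1011)₂. Start with P = (26, 75) for the leading 1-bit.
double: tangent at (26, 75): λ = (3·26² + 3)/(2·75) ≡ 91/53. 53⁻¹ ≡ 11 (mod 97), so λ ≡ 91·11 ≡ 31.
  x = λ² - 26 - 26 = 961 - 52 ≡ 36; y = λ·(26 - 36) - 75 ≡ 3. → (36, 3)
double: tangent at (36, 3): λ = (3·36² + 3)/(2·3) ≡ 11/6. 6⁻¹ ≡ 81 (mod 97), so λ ≡ 11·81 ≡ 18.
  x = λ² - 36 - 36 = 324 - 72 ≡ 58; y = λ·(36 - 58) - 3 ≡ 86. → (58, 86)
add P: (58, 86) + (26, 75). λ = (75 - 86)/(26 - 58) ≡ 86/65 mod 97. 65⁻¹ ≡ 3 (mod 97), so λ ≡ 64.
  x = λ² - 58 - 26 = 4096 - 84 ≡ 35; y = λ·(58 - 35) - 86 ≡ 28. → (35, 28)
double: tangent at (35, 28): λ = (3·35² + 3)/(2·28) ≡ 89/56. 56⁻¹ ≡ 26 (mod 97), so λ ≡ 89·26 ≡ 83.
  x = λ² - 35 - 35 = 6889 - 70 ≡ 29; y = λ·(35 - 29) - 28 ≡ 82. → (29, 82)
add P: (29, 82) + (26, 75). λ = (75 - 82)/(26 - 29) ≡ 90/94 mod 97. 94⁻¹ ≡ 32 (mod 97), so λ ≡ 67.
  x = λ² - 29 - 26 = 4489 - 55 ≡ 69; y = λ·(29 - 69) - 82 ≡ 51. → (69, 51)

(69, 51)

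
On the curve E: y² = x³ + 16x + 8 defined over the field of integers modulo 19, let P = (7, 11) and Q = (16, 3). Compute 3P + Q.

First 3P:
Repeated addition: build up to 3P.
2P: tangent at (7, 11): λ = (3·7² + 16)/(2·11) ≡ 11/3. 3⁻¹ ≡ 13 (mod 19), so λ ≡ 11·13 ≡ 10.
  x = λ² - 7 - 7 = 100 - 14 ≡ 10; y = λ·(7 - 10) - 11 ≡ 16. → (10, 16)
3P: (10, 16) + (7, 11). λ = (11 - 16)/(7 - 10) ≡ 14/16 mod 19. 16⁻¹ ≡ 6 (mod 19) since 16·6 = 96 ≡ 1, so λ ≡ 8.
  x = λ² - 10 - 7 = 64 - 17 ≡ 9; y = λ·(10 - 9) - 16 ≡ 11. → (9, 11)
3P = (9, 11).
Finally 3P + Q:
(9, 11) + (16, 3). λ = (3 - 11)/(16 - 9) ≡ 11/7 mod 19. 7⁻¹ ≡ 11 (mod 19), so λ ≡ 7.
  x = λ² - 9 - 16 = 49 - 25 ≡ 5; y = λ·(9 - 5) - 11 ≡ 17. → (5, 17)

(5, 17)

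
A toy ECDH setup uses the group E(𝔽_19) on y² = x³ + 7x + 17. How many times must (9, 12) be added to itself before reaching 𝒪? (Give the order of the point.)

2P: tangent at (9, 12): λ = (3·9² + 7)/(2·12) ≡ 3/5. 5⁻¹ ≡ 4 (mod 19) since 5·4 = 20 ≡ 1, so λ ≡ 3·4 ≡ 12.
  x = λ² - 9 - 9 = 144 - 18 ≡ 12; y = λ·(9 - 12) - 12 ≡ 9. → (12, 9)
3P: (12, 9) + (9, 12). λ = (12 - 9)/(9 - 12) ≡ 3/16 mod 19. 16⁻¹ ≡ 6 (mod 19) since 16·6 = 96 ≡ 1, so λ ≡ 18.
  x = λ² - 12 - 9 = 324 - 21 ≡ 18; y = λ·(12 - 18) - 9 ≡ 16. → (18, 16)
4P: (18, 16) + (9, 12). λ = (12 - 16)/(9 - 18) ≡ 15/10 mod 19. 10⁻¹ ≡ 2 (mod 19), so λ ≡ 11.
  x = λ² - 18 - 9 = 121 - 27 ≡ 18; y = λ·(18 - 18) - 16 ≡ 3. → (18, 3)
5P: (18, 3) + (9, 12). λ = (12 - 3)/(9 - 18) ≡ 9/10 mod 19. 10⁻¹ ≡ 2 (mod 19), so λ ≡ 18.
  x = λ² - 18 - 9 = 324 - 27 ≡ 12; y = λ·(18 - 12) - 3 ≡ 10. → (12, 10)
6P: (12, 10) + (9, 12). λ = (12 - 10)/(9 - 12) ≡ 2/16 mod 19. 16⁻¹ ≡ 6 (mod 19), so λ ≡ 12.
  x = λ² - 12 - 9 = 144 - 21 ≡ 9; y = λ·(12 - 9) - 10 ≡ 7. → (9, 7)
7P: (9, 7) + (9, 12): same x and y₁ ≡ -y₂, so the sum is 𝒪.
7P = 𝒪, so the order is 7.

7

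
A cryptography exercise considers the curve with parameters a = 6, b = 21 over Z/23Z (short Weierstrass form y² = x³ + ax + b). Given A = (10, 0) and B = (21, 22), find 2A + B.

(21, 22)

First 2A:
Repeated addition: build up to 2A.
2A: (10, 0) + (10, 0): same x and y₁ ≡ -y₂, so the sum is O.
2A = O.
Finally 2A + B:
O + (21, 22) = (21, 22) (identity).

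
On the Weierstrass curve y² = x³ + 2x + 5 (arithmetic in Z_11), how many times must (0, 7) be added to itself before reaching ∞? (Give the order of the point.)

10

2P: tangent at (0, 7): λ = (3·0² + 2)/(2·7) ≡ 2/3. 3⁻¹ ≡ 4 (mod 11), so λ ≡ 2·4 ≡ 8.
  x = λ² - 0 - 0 = 64 - 0 ≡ 9; y = λ·(0 - 9) - 7 ≡ 9. → (9, 9)
3P: (9, 9) + (0, 7). λ = (7 - 9)/(0 - 9) ≡ 9/2 mod 11. 2⁻¹ ≡ 6 (mod 11), so λ ≡ 10.
  x = λ² - 9 - 0 = 100 - 9 ≡ 3; y = λ·(9 - 3) - 9 ≡ 7. → (3, 7)
4P: (3, 7) + (0, 7). λ = (7 - 7)/(0 - 3) ≡ 0/8 mod 11. 8⁻¹ ≡ 7 (mod 11), so λ ≡ 0.
  x = λ² - 3 - 0 = 0 - 3 ≡ 8; y = λ·(3 - 8) - 7 ≡ 4. → (8, 4)
5P: (8, 4) + (0, 7). λ = (7 - 4)/(0 - 8) ≡ 3/3 mod 11. 3⁻¹ ≡ 4 (mod 11), so λ ≡ 1.
  x = λ² - 8 - 0 = 1 - 8 ≡ 4; y = λ·(8 - 4) - 4 ≡ 0. → (4, 0)
6P: (4, 0) + (0, 7). λ = (7 - 0)/(0 - 4) ≡ 7/7 mod 11. 7⁻¹ ≡ 8 (mod 11) since 7·8 = 56 ≡ 1, so λ ≡ 1.
  x = λ² - 4 - 0 = 1 - 4 ≡ 8; y = λ·(4 - 8) - 0 ≡ 7. → (8, 7)
7P: (8, 7) + (0, 7). λ = (7 - 7)/(0 - 8) ≡ 0/3 mod 11. 3⁻¹ ≡ 4 (mod 11), so λ ≡ 0.
  x = λ² - 8 - 0 = 0 - 8 ≡ 3; y = λ·(8 - 3) - 7 ≡ 4. → (3, 4)
8P: (3, 4) + (0, 7). λ = (7 - 4)/(0 - 3) ≡ 3/8 mod 11. 8⁻¹ ≡ 7 (mod 11), so λ ≡ 10.
  x = λ² - 3 - 0 = 100 - 3 ≡ 9; y = λ·(3 - 9) - 4 ≡ 2. → (9, 2)
9P: (9, 2) + (0, 7). λ = (7 - 2)/(0 - 9) ≡ 5/2 mod 11. 2⁻¹ ≡ 6 (mod 11), so λ ≡ 8.
  x = λ² - 9 - 0 = 64 - 9 ≡ 0; y = λ·(9 - 0) - 2 ≡ 4. → (0, 4)
10P: (0, 4) + (0, 7): same x and y₁ ≡ -y₂, so the sum is ∞.
10P = ∞, so the order is 10.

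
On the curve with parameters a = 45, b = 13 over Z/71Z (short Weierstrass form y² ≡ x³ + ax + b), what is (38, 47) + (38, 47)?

tangent at (38, 47): λ = (3·38² + 45)/(2·47) ≡ 46/23. 23⁻¹ ≡ 34 (mod 71), so λ ≡ 46·34 ≡ 2.
  x = λ² - 38 - 38 = 4 - 76 ≡ 70; y = λ·(38 - 70) - 47 ≡ 31. → (70, 31)

(70, 31)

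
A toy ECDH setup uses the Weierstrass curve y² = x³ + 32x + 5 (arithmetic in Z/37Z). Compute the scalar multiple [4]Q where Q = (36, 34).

Repeated addition: build up to 4Q.
2Q: tangent at (36, 34): λ = (3·36² + 32)/(2·34) ≡ 35/31. 31⁻¹ ≡ 6 (mod 37) since 31·6 = 186 ≡ 1, so λ ≡ 35·6 ≡ 25.
  x = λ² - 36 - 36 = 625 - 72 ≡ 35; y = λ·(36 - 35) - 34 ≡ 28. → (35, 28)
3Q: (35, 28) + (36, 34). λ = (34 - 28)/(36 - 35) ≡ 6/1 mod 37. 1⁻¹ ≡ 1 (mod 37), so λ ≡ 6.
  x = λ² - 35 - 36 = 36 - 71 ≡ 2; y = λ·(35 - 2) - 28 ≡ 22. → (2, 22)
4Q: (2, 22) + (36, 34). λ = (34 - 22)/(36 - 2) ≡ 12/34 mod 37. 34⁻¹ ≡ 12 (mod 37) since 34·12 = 408 ≡ 1, so λ ≡ 33.
  x = λ² - 2 - 36 = 1089 - 38 ≡ 15; y = λ·(2 - 15) - 22 ≡ 30. → (15, 30)

(15, 30)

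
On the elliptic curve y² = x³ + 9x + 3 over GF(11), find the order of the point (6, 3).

11

2P: tangent at (6, 3): λ = (3·6² + 9)/(2·3) ≡ 7/6. 6⁻¹ ≡ 2 (mod 11) since 6·2 = 12 ≡ 1, so λ ≡ 7·2 ≡ 3.
  x = λ² - 6 - 6 = 9 - 12 ≡ 8; y = λ·(6 - 8) - 3 ≡ 2. → (8, 2)
3P: (8, 2) + (6, 3). λ = (3 - 2)/(6 - 8) ≡ 1/9 mod 11. 9⁻¹ ≡ 5 (mod 11), so λ ≡ 5.
  x = λ² - 8 - 6 = 25 - 14 ≡ 0; y = λ·(8 - 0) - 2 ≡ 5. → (0, 5)
4P: (0, 5) + (6, 3). λ = (3 - 5)/(6 - 0) ≡ 9/6 mod 11. 6⁻¹ ≡ 2 (mod 11) since 6·2 = 12 ≡ 1, so λ ≡ 7.
  x = λ² - 0 - 6 = 49 - 6 ≡ 10; y = λ·(0 - 10) - 5 ≡ 2. → (10, 2)
5P: (10, 2) + (6, 3). λ = (3 - 2)/(6 - 10) ≡ 1/7 mod 11. 7⁻¹ ≡ 8 (mod 11) since 7·8 = 56 ≡ 1, so λ ≡ 8.
  x = λ² - 10 - 6 = 64 - 16 ≡ 4; y = λ·(10 - 4) - 2 ≡ 2. → (4, 2)
6P: (4, 2) + (6, 3). λ = (3 - 2)/(6 - 4) ≡ 1/2 mod 11. 2⁻¹ ≡ 6 (mod 11) since 2·6 = 12 ≡ 1, so λ ≡ 6.
  x = λ² - 4 - 6 = 36 - 10 ≡ 4; y = λ·(4 - 4) - 2 ≡ 9. → (4, 9)
7P: (4, 9) + (6, 3). λ = (3 - 9)/(6 - 4) ≡ 5/2 mod 11. 2⁻¹ ≡ 6 (mod 11) since 2·6 = 12 ≡ 1, so λ ≡ 8.
  x = λ² - 4 - 6 = 64 - 10 ≡ 10; y = λ·(4 - 10) - 9 ≡ 9. → (10, 9)
8P: (10, 9) + (6, 3). λ = (3 - 9)/(6 - 10) ≡ 5/7 mod 11. 7⁻¹ ≡ 8 (mod 11), so λ ≡ 7.
  x = λ² - 10 - 6 = 49 - 16 ≡ 0; y = λ·(10 - 0) - 9 ≡ 6. → (0, 6)
9P: (0, 6) + (6, 3). λ = (3 - 6)/(6 - 0) ≡ 8/6 mod 11. 6⁻¹ ≡ 2 (mod 11) since 6·2 = 12 ≡ 1, so λ ≡ 5.
  x = λ² - 0 - 6 = 25 - 6 ≡ 8; y = λ·(0 - 8) - 6 ≡ 9. → (8, 9)
10P: (8, 9) + (6, 3). λ = (3 - 9)/(6 - 8) ≡ 5/9 mod 11. 9⁻¹ ≡ 5 (mod 11) since 9·5 = 45 ≡ 1, so λ ≡ 3.
  x = λ² - 8 - 6 = 9 - 14 ≡ 6; y = λ·(8 - 6) - 9 ≡ 8. → (6, 8)
11P: (6, 8) + (6, 3): same x and y₁ ≡ -y₂, so the sum is O.
11P = O, so the order is 11.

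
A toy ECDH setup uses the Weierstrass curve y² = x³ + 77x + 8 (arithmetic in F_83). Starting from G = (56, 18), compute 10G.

(36, 36)

Repeated addition: build up to 10G.
2G: tangent at (56, 18): λ = (3·56² + 77)/(2·18) ≡ 23/36. 36⁻¹ ≡ 30 (mod 83) since 36·30 = 1080 ≡ 1, so λ ≡ 23·30 ≡ 26.
  x = λ² - 56 - 56 = 676 - 112 ≡ 66; y = λ·(56 - 66) - 18 ≡ 54. → (66, 54)
3G: (66, 54) + (56, 18). λ = (18 - 54)/(56 - 66) ≡ 47/73 mod 83. 73⁻¹ ≡ 58 (mod 83), so λ ≡ 70.
  x = λ² - 66 - 56 = 4900 - 122 ≡ 47; y = λ·(66 - 47) - 54 ≡ 31. → (47, 31)
4G: (47, 31) + (56, 18). λ = (18 - 31)/(56 - 47) ≡ 70/9 mod 83. 9⁻¹ ≡ 37 (mod 83), so λ ≡ 17.
  x = λ² - 47 - 56 = 289 - 103 ≡ 20; y = λ·(47 - 20) - 31 ≡ 13. → (20, 13)
5G: (20, 13) + (56, 18). λ = (18 - 13)/(56 - 20) ≡ 5/36 mod 83. 36⁻¹ ≡ 30 (mod 83) since 36·30 = 1080 ≡ 1, so λ ≡ 67.
  x = λ² - 20 - 56 = 4489 - 76 ≡ 14; y = λ·(20 - 14) - 13 ≡ 57. → (14, 57)
6G: (14, 57) + (56, 18). λ = (18 - 57)/(56 - 14) ≡ 44/42 mod 83. 42⁻¹ ≡ 2 (mod 83), so λ ≡ 5.
  x = λ² - 14 - 56 = 25 - 70 ≡ 38; y = λ·(14 - 38) - 57 ≡ 72. → (38, 72)
7G: (38, 72) + (56, 18). λ = (18 - 72)/(56 - 38) ≡ 29/18 mod 83. 18⁻¹ ≡ 60 (mod 83), so λ ≡ 80.
  x = λ² - 38 - 56 = 6400 - 94 ≡ 81; y = λ·(38 - 81) - 72 ≡ 57. → (81, 57)
8G: (81, 57) + (56, 18). λ = (18 - 57)/(56 - 81) ≡ 44/58 mod 83. 58⁻¹ ≡ 73 (mod 83), so λ ≡ 58.
  x = λ² - 81 - 56 = 3364 - 137 ≡ 73; y = λ·(81 - 73) - 57 ≡ 75. → (73, 75)
9G: (73, 75) + (56, 18). λ = (18 - 75)/(56 - 73) ≡ 26/66 mod 83. 66⁻¹ ≡ 39 (mod 83) since 66·39 = 2574 ≡ 1, so λ ≡ 18.
  x = λ² - 73 - 56 = 324 - 129 ≡ 29; y = λ·(73 - 29) - 75 ≡ 53. → (29, 53)
10G: (29, 53) + (56, 18). λ = (18 - 53)/(56 - 29) ≡ 48/27 mod 83. 27⁻¹ ≡ 40 (mod 83) since 27·40 = 1080 ≡ 1, so λ ≡ 11.
  x = λ² - 29 - 56 = 121 - 85 ≡ 36; y = λ·(29 - 36) - 53 ≡ 36. → (36, 36)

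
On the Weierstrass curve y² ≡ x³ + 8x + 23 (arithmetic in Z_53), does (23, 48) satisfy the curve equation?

yes

y² = 48² ≡ 25; x³ + 8x + 23 = 12374 ≡ 25 (mod 53). 25 = 25.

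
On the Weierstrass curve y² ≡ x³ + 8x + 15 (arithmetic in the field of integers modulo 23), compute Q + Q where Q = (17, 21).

(2, 4)

tangent at (17, 21): λ = (3·17² + 8)/(2·21) ≡ 1/19. 19⁻¹ ≡ 17 (mod 23), so λ ≡ 1·17 ≡ 17.
  x = λ² - 17 - 17 = 289 - 34 ≡ 2; y = λ·(17 - 2) - 21 ≡ 4. → (2, 4)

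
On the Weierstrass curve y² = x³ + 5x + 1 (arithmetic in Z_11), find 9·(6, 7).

Write G = (6, 7).
Double-and-add on 9 = (1001)₂. Start with G = (6, 7) for the leading 1-bit.
double: tangent at (6, 7): λ = (3·6² + 5)/(2·7) ≡ 3/3. 3⁻¹ ≡ 4 (mod 11) since 3·4 = 12 ≡ 1, so λ ≡ 3·4 ≡ 1.
  x = λ² - 6 - 6 = 1 - 12 ≡ 0; y = λ·(6 - 0) - 7 ≡ 10. → (0, 10)
double: tangent at (0, 10): λ = (3·0² + 5)/(2·10) ≡ 5/9. 9⁻¹ ≡ 5 (mod 11) since 9·5 = 45 ≡ 1, so λ ≡ 5·5 ≡ 3.
  x = λ² - 0 - 0 = 9 - 0 ≡ 9; y = λ·(0 - 9) - 10 ≡ 7. → (9, 7)
double: tangent at (9, 7): λ = (3·9² + 5)/(2·7) ≡ 6/3. 3⁻¹ ≡ 4 (mod 11) since 3·4 = 12 ≡ 1, so λ ≡ 6·4 ≡ 2.
  x = λ² - 9 - 9 = 4 - 18 ≡ 8; y = λ·(9 - 8) - 7 ≡ 6. → (8, 6)
add G: (8, 6) + (6, 7). λ = (7 - 6)/(6 - 8) ≡ 1/9 mod 11. 9⁻¹ ≡ 5 (mod 11), so λ ≡ 5.
  x = λ² - 8 - 6 = 25 - 14 ≡ 0; y = λ·(8 - 0) - 6 ≡ 1. → (0, 1)

(0, 1)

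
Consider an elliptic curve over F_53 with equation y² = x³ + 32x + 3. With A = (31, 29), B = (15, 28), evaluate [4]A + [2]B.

First 4A:
Double-and-add on 4 = (100)₂. Start with A = (31, 29) for the leading 1-bit.
double: tangent at (31, 29): λ = (3·31² + 32)/(2·29) ≡ 0/5. 5⁻¹ ≡ 32 (mod 53) since 5·32 = 160 ≡ 1, so λ ≡ 0·32 ≡ 0.
  x = λ² - 31 - 31 = 0 - 62 ≡ 44; y = λ·(31 - 44) - 29 ≡ 24. → (44, 24)
double: tangent at (44, 24): λ = (3·44² + 32)/(2·24) ≡ 10/48. 48⁻¹ ≡ 21 (mod 53), so λ ≡ 10·21 ≡ 51.
  x = λ² - 44 - 44 = 2601 - 88 ≡ 22; y = λ·(44 - 22) - 24 ≡ 38. → (22, 38)
4A = (22, 38).
Next 2B:
Repeated addition: build up to 2B.
2B: tangent at (15, 28): λ = (3·15² + 32)/(2·28) ≡ 18/3. 3⁻¹ ≡ 18 (mod 53), so λ ≡ 18·18 ≡ 6.
  x = λ² - 15 - 15 = 36 - 30 ≡ 6; y = λ·(15 - 6) - 28 ≡ 26. → (6, 26)
2B = (6, 26).
Finally 4A + 2B:
(22, 38) + (6, 26). λ = (26 - 38)/(6 - 22) ≡ 41/37 mod 53. 37⁻¹ ≡ 43 (mod 53), so λ ≡ 14.
  x = λ² - 22 - 6 = 196 - 28 ≡ 9; y = λ·(22 - 9) - 38 ≡ 38. → (9, 38)

(9, 38)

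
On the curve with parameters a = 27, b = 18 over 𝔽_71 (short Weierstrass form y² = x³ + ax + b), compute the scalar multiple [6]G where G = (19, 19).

Repeated addition: build up to 6G.
2G: tangent at (19, 19): λ = (3·19² + 27)/(2·19) ≡ 45/38. 38⁻¹ ≡ 43 (mod 71), so λ ≡ 45·43 ≡ 18.
  x = λ² - 19 - 19 = 324 - 38 ≡ 2; y = λ·(19 - 2) - 19 ≡ 3. → (2, 3)
3G: (2, 3) + (19, 19). λ = (19 - 3)/(19 - 2) ≡ 16/17 mod 71. 17⁻¹ ≡ 46 (mod 71) since 17·46 = 782 ≡ 1, so λ ≡ 26.
  x = λ² - 2 - 19 = 676 - 21 ≡ 16; y = λ·(2 - 16) - 3 ≡ 59. → (16, 59)
4G: (16, 59) + (19, 19). λ = (19 - 59)/(19 - 16) ≡ 31/3 mod 71. 3⁻¹ ≡ 24 (mod 71), so λ ≡ 34.
  x = λ² - 16 - 19 = 1156 - 35 ≡ 56; y = λ·(16 - 56) - 59 ≡ 1. → (56, 1)
5G: (56, 1) + (19, 19). λ = (19 - 1)/(19 - 56) ≡ 18/34 mod 71. 34⁻¹ ≡ 23 (mod 71), so λ ≡ 59.
  x = λ² - 56 - 19 = 3481 - 75 ≡ 69; y = λ·(56 - 69) - 1 ≡ 13. → (69, 13)
6G: (69, 13) + (19, 19). λ = (19 - 13)/(19 - 69) ≡ 6/21 mod 71. 21⁻¹ ≡ 44 (mod 71), so λ ≡ 51.
  x = λ² - 69 - 19 = 2601 - 88 ≡ 28; y = λ·(69 - 28) - 13 ≡ 19. → (28, 19)

(28, 19)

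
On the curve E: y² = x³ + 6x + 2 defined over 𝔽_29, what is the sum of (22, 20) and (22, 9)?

The two points share x = 22 and their y-coordinates satisfy 20 + 9 ≡ 0 (mod 29), so they are inverses. Their sum is 𝒪.

O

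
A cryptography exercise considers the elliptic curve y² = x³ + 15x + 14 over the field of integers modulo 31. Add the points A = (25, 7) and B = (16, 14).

(25, 7) + (16, 14). λ = (14 - 7)/(16 - 25) ≡ 7/22 mod 31. 22⁻¹ ≡ 24 (mod 31), so λ ≡ 13.
  x = λ² - 25 - 16 = 169 - 41 ≡ 4; y = λ·(25 - 4) - 7 ≡ 18. → (4, 18)

(4, 18)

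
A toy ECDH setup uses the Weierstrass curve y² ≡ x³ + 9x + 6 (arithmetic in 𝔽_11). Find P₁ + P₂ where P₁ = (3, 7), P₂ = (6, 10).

(3, 7) + (6, 10). λ = (10 - 7)/(6 - 3) ≡ 3/3 mod 11. 3⁻¹ ≡ 4 (mod 11) since 3·4 = 12 ≡ 1, so λ ≡ 1.
  x = λ² - 3 - 6 = 1 - 9 ≡ 3; y = λ·(3 - 3) - 7 ≡ 4. → (3, 4)

(3, 4)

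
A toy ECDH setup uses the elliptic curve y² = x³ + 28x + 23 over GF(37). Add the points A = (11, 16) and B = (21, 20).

(17, 26)

(11, 16) + (21, 20). λ = (20 - 16)/(21 - 11) ≡ 4/10 mod 37. 10⁻¹ ≡ 26 (mod 37) since 10·26 = 260 ≡ 1, so λ ≡ 30.
  x = λ² - 11 - 21 = 900 - 32 ≡ 17; y = λ·(11 - 17) - 16 ≡ 26. → (17, 26)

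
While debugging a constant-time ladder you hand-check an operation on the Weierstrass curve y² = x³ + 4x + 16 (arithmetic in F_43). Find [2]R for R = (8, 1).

tangent at (8, 1): λ = (3·8² + 4)/(2·1) ≡ 24/2. 2⁻¹ ≡ 22 (mod 43), so λ ≡ 24·22 ≡ 12.
  x = λ² - 8 - 8 = 144 - 16 ≡ 42; y = λ·(8 - 42) - 1 ≡ 21. → (42, 21)

(42, 21)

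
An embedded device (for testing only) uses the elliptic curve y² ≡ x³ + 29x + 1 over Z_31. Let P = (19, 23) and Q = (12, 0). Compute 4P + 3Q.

First 4P:
Repeated addition: build up to 4P.
2P: tangent at (19, 23): λ = (3·19² + 29)/(2·23) ≡ 27/15. 15⁻¹ ≡ 29 (mod 31), so λ ≡ 27·29 ≡ 8.
  x = λ² - 19 - 19 = 64 - 38 ≡ 26; y = λ·(19 - 26) - 23 ≡ 14. → (26, 14)
3P: (26, 14) + (19, 23). λ = (23 - 14)/(19 - 26) ≡ 9/24 mod 31. 24⁻¹ ≡ 22 (mod 31) since 24·22 = 528 ≡ 1, so λ ≡ 12.
  x = λ² - 26 - 19 = 144 - 45 ≡ 6; y = λ·(26 - 6) - 14 ≡ 9. → (6, 9)
4P: (6, 9) + (19, 23). λ = (23 - 9)/(19 - 6) ≡ 14/13 mod 31. 13⁻¹ ≡ 12 (mod 31) since 13·12 = 156 ≡ 1, so λ ≡ 13.
  x = λ² - 6 - 19 = 169 - 25 ≡ 20; y = λ·(6 - 20) - 9 ≡ 26. → (20, 26)
4P = (20, 26).
Next 3Q:
Repeated addition: build up to 3Q.
2Q: (12, 0) + (12, 0): same x and y₁ ≡ -y₂, so the sum is O.
3Q: O + (12, 0) = (12, 0) (identity).
3Q = (12, 0).
Finally 4P + 3Q:
(20, 26) + (12, 0). λ = (0 - 26)/(12 - 20) ≡ 5/23 mod 31. 23⁻¹ ≡ 27 (mod 31), so λ ≡ 11.
  x = λ² - 20 - 12 = 121 - 32 ≡ 27; y = λ·(20 - 27) - 26 ≡ 21. → (27, 21)

(27, 21)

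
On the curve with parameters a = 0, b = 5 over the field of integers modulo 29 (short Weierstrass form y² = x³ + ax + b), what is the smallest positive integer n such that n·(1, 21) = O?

5

2P: tangent at (1, 21): λ = (3·1² + 0)/(2·21) ≡ 3/13. 13⁻¹ ≡ 9 (mod 29), so λ ≡ 3·9 ≡ 27.
  x = λ² - 1 - 1 = 729 - 2 ≡ 2; y = λ·(1 - 2) - 21 ≡ 10. → (2, 10)
3P: (2, 10) + (1, 21). λ = (21 - 10)/(1 - 2) ≡ 11/28 mod 29. 28⁻¹ ≡ 28 (mod 29) since 28·28 = 784 ≡ 1, so λ ≡ 18.
  x = λ² - 2 - 1 = 324 - 3 ≡ 2; y = λ·(2 - 2) - 10 ≡ 19. → (2, 19)
4P: (2, 19) + (1, 21). λ = (21 - 19)/(1 - 2) ≡ 2/28 mod 29. 28⁻¹ ≡ 28 (mod 29), so λ ≡ 27.
  x = λ² - 2 - 1 = 729 - 3 ≡ 1; y = λ·(2 - 1) - 19 ≡ 8. → (1, 8)
5P: (1, 8) + (1, 21): same x and y₁ ≡ -y₂, so the sum is O.
5P = O, so the order is 5.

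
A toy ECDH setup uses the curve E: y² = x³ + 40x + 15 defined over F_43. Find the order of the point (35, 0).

2P: (35, 0) + (35, 0): same x and y₁ ≡ -y₂, so the sum is the point at infinity.
2P = the point at infinity, so the order is 2.

2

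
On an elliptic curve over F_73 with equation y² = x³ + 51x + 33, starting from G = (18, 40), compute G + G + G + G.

Repeated addition: build up to 4G.
2G: tangent at (18, 40): λ = (3·18² + 51)/(2·40) ≡ 1/7. 7⁻¹ ≡ 21 (mod 73), so λ ≡ 1·21 ≡ 21.
  x = λ² - 18 - 18 = 441 - 36 ≡ 40; y = λ·(18 - 40) - 40 ≡ 9. → (40, 9)
3G: (40, 9) + (18, 40). λ = (40 - 9)/(18 - 40) ≡ 31/51 mod 73. 51⁻¹ ≡ 63 (mod 73) since 51·63 = 3213 ≡ 1, so λ ≡ 55.
  x = λ² - 40 - 18 = 3025 - 58 ≡ 47; y = λ·(40 - 47) - 9 ≡ 44. → (47, 44)
4G: (47, 44) + (18, 40). λ = (40 - 44)/(18 - 47) ≡ 69/44 mod 73. 44⁻¹ ≡ 5 (mod 73), so λ ≡ 53.
  x = λ² - 47 - 18 = 2809 - 65 ≡ 43; y = λ·(47 - 43) - 44 ≡ 22. → (43, 22)

(43, 22)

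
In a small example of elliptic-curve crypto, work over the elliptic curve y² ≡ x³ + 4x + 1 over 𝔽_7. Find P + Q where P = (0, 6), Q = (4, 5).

(0, 6) + (4, 5). λ = (5 - 6)/(4 - 0) ≡ 6/4 mod 7. 4⁻¹ ≡ 2 (mod 7), so λ ≡ 5.
  x = λ² - 0 - 4 = 25 - 4 ≡ 0; y = λ·(0 - 0) - 6 ≡ 1. → (0, 1)

(0, 1)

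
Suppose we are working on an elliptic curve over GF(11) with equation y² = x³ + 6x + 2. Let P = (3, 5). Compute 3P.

(6, 10)

Repeated addition: build up to 3P.
2P: tangent at (3, 5): λ = (3·3² + 6)/(2·5) ≡ 0/10. 10⁻¹ ≡ 10 (mod 11), so λ ≡ 0·10 ≡ 0.
  x = λ² - 3 - 3 = 0 - 6 ≡ 5; y = λ·(3 - 5) - 5 ≡ 6. → (5, 6)
3P: (5, 6) + (3, 5). λ = (5 - 6)/(3 - 5) ≡ 10/9 mod 11. 9⁻¹ ≡ 5 (mod 11) since 9·5 = 45 ≡ 1, so λ ≡ 6.
  x = λ² - 5 - 3 = 36 - 8 ≡ 6; y = λ·(5 - 6) - 6 ≡ 10. → (6, 10)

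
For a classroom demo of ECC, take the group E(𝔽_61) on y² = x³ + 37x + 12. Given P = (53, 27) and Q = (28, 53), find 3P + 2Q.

First 3P:
Repeated addition: build up to 3P.
2P: tangent at (53, 27): λ = (3·53² + 37)/(2·27) ≡ 46/54. 54⁻¹ ≡ 26 (mod 61) since 54·26 = 1404 ≡ 1, so λ ≡ 46·26 ≡ 37.
  x = λ² - 53 - 53 = 1369 - 106 ≡ 43; y = λ·(53 - 43) - 27 ≡ 38. → (43, 38)
3P: (43, 38) + (53, 27). λ = (27 - 38)/(53 - 43) ≡ 50/10 mod 61. 10⁻¹ ≡ 55 (mod 61) since 10·55 = 550 ≡ 1, so λ ≡ 5.
  x = λ² - 43 - 53 = 25 - 96 ≡ 51; y = λ·(43 - 51) - 38 ≡ 44. → (51, 44)
3P = (51, 44).
Next 2Q:
Repeated addition: build up to 2Q.
2Q: tangent at (28, 53): λ = (3·28² + 37)/(2·53) ≡ 10/45. 45⁻¹ ≡ 19 (mod 61), so λ ≡ 10·19 ≡ 7.
  x = λ² - 28 - 28 = 49 - 56 ≡ 54; y = λ·(28 - 54) - 53 ≡ 9. → (54, 9)
2Q = (54, 9).
Finally 3P + 2Q:
(51, 44) + (54, 9). λ = (9 - 44)/(54 - 51) ≡ 26/3 mod 61. 3⁻¹ ≡ 41 (mod 61) since 3·41 = 123 ≡ 1, so λ ≡ 29.
  x = λ² - 51 - 54 = 841 - 105 ≡ 4; y = λ·(51 - 4) - 44 ≡ 38. → (4, 38)

(4, 38)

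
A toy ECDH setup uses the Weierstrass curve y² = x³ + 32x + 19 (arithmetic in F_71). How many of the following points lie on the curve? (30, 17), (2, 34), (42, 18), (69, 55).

(30, 17): 17² ≡ 5, rhs ≡ 5 → on.
(2, 34): 34² ≡ 20, rhs ≡ 20 → on.
(42, 18): 18² ≡ 40, rhs ≡ 49 → off.
(69, 55): 55² ≡ 43, rhs ≡ 18 → off.

2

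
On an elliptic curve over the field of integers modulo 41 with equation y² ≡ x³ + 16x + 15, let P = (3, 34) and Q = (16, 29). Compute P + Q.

(27, 32)

(3, 34) + (16, 29). λ = (29 - 34)/(16 - 3) ≡ 36/13 mod 41. 13⁻¹ ≡ 19 (mod 41), so λ ≡ 28.
  x = λ² - 3 - 16 = 784 - 19 ≡ 27; y = λ·(3 - 27) - 34 ≡ 32. → (27, 32)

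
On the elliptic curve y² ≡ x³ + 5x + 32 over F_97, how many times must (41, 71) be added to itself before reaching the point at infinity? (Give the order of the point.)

5

2P: tangent at (41, 71): λ = (3·41² + 5)/(2·71) ≡ 4/45. 45⁻¹ ≡ 69 (mod 97), so λ ≡ 4·69 ≡ 82.
  x = λ² - 41 - 41 = 6724 - 82 ≡ 46; y = λ·(41 - 46) - 71 ≡ 4. → (46, 4)
3P: (46, 4) + (41, 71). λ = (71 - 4)/(41 - 46) ≡ 67/92 mod 97. 92⁻¹ ≡ 58 (mod 97), so λ ≡ 6.
  x = λ² - 46 - 41 = 36 - 87 ≡ 46; y = λ·(46 - 46) - 4 ≡ 93. → (46, 93)
4P: (46, 93) + (41, 71). λ = (71 - 93)/(41 - 46) ≡ 75/92 mod 97. 92⁻¹ ≡ 58 (mod 97), so λ ≡ 82.
  x = λ² - 46 - 41 = 6724 - 87 ≡ 41; y = λ·(46 - 41) - 93 ≡ 26. → (41, 26)
5P: (41, 26) + (41, 71): same x and y₁ ≡ -y₂, so the sum is the point at infinity.
5P = the point at infinity, so the order is 5.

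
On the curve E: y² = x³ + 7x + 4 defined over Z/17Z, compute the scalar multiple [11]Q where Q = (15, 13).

(3, 16)

Double-and-add on 11 = (1011)₂. Start with Q = (15, 13) for the leading 1-bit.
double: tangent at (15, 13): λ = (3·15² + 7)/(2·13) ≡ 2/9. 9⁻¹ ≡ 2 (mod 17), so λ ≡ 2·2 ≡ 4.
  x = λ² - 15 - 15 = 16 - 30 ≡ 3; y = λ·(15 - 3) - 13 ≡ 1. → (3, 1)
double: tangent at (3, 1): λ = (3·3² + 7)/(2·1) ≡ 0/2. 2⁻¹ ≡ 9 (mod 17), so λ ≡ 0·9 ≡ 0.
  x = λ² - 3 - 3 = 0 - 6 ≡ 11; y = λ·(3 - 11) - 1 ≡ 16. → (11, 16)
add Q: (11, 16) + (15, 13). λ = (13 - 16)/(15 - 11) ≡ 14/4 mod 17. 4⁻¹ ≡ 13 (mod 17), so λ ≡ 12.
  x = λ² - 11 - 15 = 144 - 26 ≡ 16; y = λ·(11 - 16) - 16 ≡ 9. → (16, 9)
double: tangent at (16, 9): λ = (3·16² + 7)/(2·9) ≡ 10/1. 1⁻¹ ≡ 1 (mod 17) since 1·1 = 1 ≡ 1, so λ ≡ 10·1 ≡ 10.
  x = λ² - 16 - 16 = 100 - 32 ≡ 0; y = λ·(16 - 0) - 9 ≡ 15. → (0, 15)
add Q: (0, 15) + (15, 13). λ = (13 - 15)/(15 - 0) ≡ 15/15 mod 17. 15⁻¹ ≡ 8 (mod 17) since 15·8 = 120 ≡ 1, so λ ≡ 1.
  x = λ² - 0 - 15 = 1 - 15 ≡ 3; y = λ·(0 - 3) - 15 ≡ 16. → (3, 16)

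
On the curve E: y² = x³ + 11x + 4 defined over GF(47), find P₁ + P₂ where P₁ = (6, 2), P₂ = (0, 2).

(6, 2) + (0, 2). λ = (2 - 2)/(0 - 6) ≡ 0/41 mod 47. 41⁻¹ ≡ 39 (mod 47), so λ ≡ 0.
  x = λ² - 6 - 0 = 0 - 6 ≡ 41; y = λ·(6 - 41) - 2 ≡ 45. → (41, 45)

(41, 45)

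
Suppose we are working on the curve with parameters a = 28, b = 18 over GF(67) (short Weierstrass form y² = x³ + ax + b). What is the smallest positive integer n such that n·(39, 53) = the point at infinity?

7

2P: tangent at (39, 53): λ = (3·39² + 28)/(2·53) ≡ 35/39. 39⁻¹ ≡ 55 (mod 67), so λ ≡ 35·55 ≡ 49.
  x = λ² - 39 - 39 = 2401 - 78 ≡ 45; y = λ·(39 - 45) - 53 ≡ 55. → (45, 55)
3P: (45, 55) + (39, 53). λ = (53 - 55)/(39 - 45) ≡ 65/61 mod 67. 61⁻¹ ≡ 11 (mod 67), so λ ≡ 45.
  x = λ² - 45 - 39 = 2025 - 84 ≡ 65; y = λ·(45 - 65) - 55 ≡ 50. → (65, 50)
4P: (65, 50) + (39, 53). λ = (53 - 50)/(39 - 65) ≡ 3/41 mod 67. 41⁻¹ ≡ 18 (mod 67) since 41·18 = 738 ≡ 1, so λ ≡ 54.
  x = λ² - 65 - 39 = 2916 - 104 ≡ 65; y = λ·(65 - 65) - 50 ≡ 17. → (65, 17)
5P: (65, 17) + (39, 53). λ = (53 - 17)/(39 - 65) ≡ 36/41 mod 67. 41⁻¹ ≡ 18 (mod 67) since 41·18 = 738 ≡ 1, so λ ≡ 45.
  x = λ² - 65 - 39 = 2025 - 104 ≡ 45; y = λ·(65 - 45) - 17 ≡ 12. → (45, 12)
6P: (45, 12) + (39, 53). λ = (53 - 12)/(39 - 45) ≡ 41/61 mod 67. 61⁻¹ ≡ 11 (mod 67), so λ ≡ 49.
  x = λ² - 45 - 39 = 2401 - 84 ≡ 39; y = λ·(45 - 39) - 12 ≡ 14. → (39, 14)
7P: (39, 14) + (39, 53): same x and y₁ ≡ -y₂, so the sum is the point at infinity.
7P = the point at infinity, so the order is 7.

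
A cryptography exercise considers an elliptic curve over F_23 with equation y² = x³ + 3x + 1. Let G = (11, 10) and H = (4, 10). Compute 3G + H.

First 3G:
Repeated addition: build up to 3G.
2G: tangent at (11, 10): λ = (3·11² + 3)/(2·10) ≡ 21/20. 20⁻¹ ≡ 15 (mod 23) since 20·15 = 300 ≡ 1, so λ ≡ 21·15 ≡ 16.
  x = λ² - 11 - 11 = 256 - 22 ≡ 4; y = λ·(11 - 4) - 10 ≡ 10. → (4, 10)
3G: (4, 10) + (11, 10). λ = (10 - 10)/(11 - 4) ≡ 0/7 mod 23. 7⁻¹ ≡ 10 (mod 23) since 7·10 = 70 ≡ 1, so λ ≡ 0.
  x = λ² - 4 - 11 = 0 - 15 ≡ 8; y = λ·(4 - 8) - 10 ≡ 13. → (8, 13)
3G = (8, 13).
Finally 3G + H:
(8, 13) + (4, 10). λ = (10 - 13)/(4 - 8) ≡ 20/19 mod 23. 19⁻¹ ≡ 17 (mod 23), so λ ≡ 18.
  x = λ² - 8 - 4 = 324 - 12 ≡ 13; y = λ·(8 - 13) - 13 ≡ 12. → (13, 12)

(13, 12)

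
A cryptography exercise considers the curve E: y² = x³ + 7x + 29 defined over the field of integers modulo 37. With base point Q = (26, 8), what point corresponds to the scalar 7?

(5, 35)

Repeated addition: build up to 7Q.
2Q: tangent at (26, 8): λ = (3·26² + 7)/(2·8) ≡ 0/16. 16⁻¹ ≡ 7 (mod 37), so λ ≡ 0·7 ≡ 0.
  x = λ² - 26 - 26 = 0 - 52 ≡ 22; y = λ·(26 - 22) - 8 ≡ 29. → (22, 29)
3Q: (22, 29) + (26, 8). λ = (8 - 29)/(26 - 22) ≡ 16/4 mod 37. 4⁻¹ ≡ 28 (mod 37), so λ ≡ 4.
  x = λ² - 22 - 26 = 16 - 48 ≡ 5; y = λ·(22 - 5) - 29 ≡ 2. → (5, 2)
4Q: (5, 2) + (26, 8). λ = (8 - 2)/(26 - 5) ≡ 6/21 mod 37. 21⁻¹ ≡ 30 (mod 37), so λ ≡ 32.
  x = λ² - 5 - 26 = 1024 - 31 ≡ 31; y = λ·(5 - 31) - 2 ≡ 17. → (31, 17)
5Q: (31, 17) + (26, 8). λ = (8 - 17)/(26 - 31) ≡ 28/32 mod 37. 32⁻¹ ≡ 22 (mod 37), so λ ≡ 24.
  x = λ² - 31 - 26 = 576 - 57 ≡ 1; y = λ·(31 - 1) - 17 ≡ 0. → (1, 0)
6Q: (1, 0) + (26, 8). λ = (8 - 0)/(26 - 1) ≡ 8/25 mod 37. 25⁻¹ ≡ 3 (mod 37), so λ ≡ 24.
  x = λ² - 1 - 26 = 576 - 27 ≡ 31; y = λ·(1 - 31) - 0 ≡ 20. → (31, 20)
7Q: (31, 20) + (26, 8). λ = (8 - 20)/(26 - 31) ≡ 25/32 mod 37. 32⁻¹ ≡ 22 (mod 37), so λ ≡ 32.
  x = λ² - 31 - 26 = 1024 - 57 ≡ 5; y = λ·(31 - 5) - 20 ≡ 35. → (5, 35)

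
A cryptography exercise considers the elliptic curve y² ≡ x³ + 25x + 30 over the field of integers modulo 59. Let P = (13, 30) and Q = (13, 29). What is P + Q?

O

The two points share x = 13 and their y-coordinates satisfy 30 + 29 ≡ 0 (mod 59), so they are inverses. Their sum is O.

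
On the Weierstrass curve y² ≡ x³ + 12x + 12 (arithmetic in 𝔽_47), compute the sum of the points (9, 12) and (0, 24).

(9, 12) + (0, 24). λ = (24 - 12)/(0 - 9) ≡ 12/38 mod 47. 38⁻¹ ≡ 26 (mod 47) since 38·26 = 988 ≡ 1, so λ ≡ 30.
  x = λ² - 9 - 0 = 900 - 9 ≡ 45; y = λ·(9 - 45) - 12 ≡ 36. → (45, 36)

(45, 36)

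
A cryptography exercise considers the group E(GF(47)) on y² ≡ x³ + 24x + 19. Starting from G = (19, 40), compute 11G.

Repeated addition: build up to 11G.
2G: tangent at (19, 40): λ = (3·19² + 24)/(2·40) ≡ 26/33. 33⁻¹ ≡ 10 (mod 47) since 33·10 = 330 ≡ 1, so λ ≡ 26·10 ≡ 25.
  x = λ² - 19 - 19 = 625 - 38 ≡ 23; y = λ·(19 - 23) - 40 ≡ 1. → (23, 1)
3G: (23, 1) + (19, 40). λ = (40 - 1)/(19 - 23) ≡ 39/43 mod 47. 43⁻¹ ≡ 35 (mod 47) since 43·35 = 1505 ≡ 1, so λ ≡ 2.
  x = λ² - 23 - 19 = 4 - 42 ≡ 9; y = λ·(23 - 9) - 1 ≡ 27. → (9, 27)
4G: (9, 27) + (19, 40). λ = (40 - 27)/(19 - 9) ≡ 13/10 mod 47. 10⁻¹ ≡ 33 (mod 47) since 10·33 = 330 ≡ 1, so λ ≡ 6.
  x = λ² - 9 - 19 = 36 - 28 ≡ 8; y = λ·(9 - 8) - 27 ≡ 26. → (8, 26)
5G: (8, 26) + (19, 40). λ = (40 - 26)/(19 - 8) ≡ 14/11 mod 47. 11⁻¹ ≡ 30 (mod 47) since 11·30 = 330 ≡ 1, so λ ≡ 44.
  x = λ² - 8 - 19 = 1936 - 27 ≡ 29; y = λ·(8 - 29) - 26 ≡ 37. → (29, 37)
6G: (29, 37) + (19, 40). λ = (40 - 37)/(19 - 29) ≡ 3/37 mod 47. 37⁻¹ ≡ 14 (mod 47), so λ ≡ 42.
  x = λ² - 29 - 19 = 1764 - 48 ≡ 24; y = λ·(29 - 24) - 37 ≡ 32. → (24, 32)
7G: (24, 32) + (19, 40). λ = (40 - 32)/(19 - 24) ≡ 8/42 mod 47. 42⁻¹ ≡ 28 (mod 47), so λ ≡ 36.
  x = λ² - 24 - 19 = 1296 - 43 ≡ 31; y = λ·(24 - 31) - 32 ≡ 45. → (31, 45)
8G: (31, 45) + (19, 40). λ = (40 - 45)/(19 - 31) ≡ 42/35 mod 47. 35⁻¹ ≡ 43 (mod 47), so λ ≡ 20.
  x = λ² - 31 - 19 = 400 - 50 ≡ 21; y = λ·(31 - 21) - 45 ≡ 14. → (21, 14)
9G: (21, 14) + (19, 40). λ = (40 - 14)/(19 - 21) ≡ 26/45 mod 47. 45⁻¹ ≡ 23 (mod 47), so λ ≡ 34.
  x = λ² - 21 - 19 = 1156 - 40 ≡ 35; y = λ·(21 - 35) - 14 ≡ 27. → (35, 27)
10G: (35, 27) + (19, 40). λ = (40 - 27)/(19 - 35) ≡ 13/31 mod 47. 31⁻¹ ≡ 44 (mod 47) since 31·44 = 1364 ≡ 1, so λ ≡ 8.
  x = λ² - 35 - 19 = 64 - 54 ≡ 10; y = λ·(35 - 10) - 27 ≡ 32. → (10, 32)
11G: (10, 32) + (19, 40). λ = (40 - 32)/(19 - 10) ≡ 8/9 mod 47. 9⁻¹ ≡ 21 (mod 47) since 9·21 = 189 ≡ 1, so λ ≡ 27.
  x = λ² - 10 - 19 = 729 - 29 ≡ 42; y = λ·(10 - 42) - 32 ≡ 44. → (42, 44)

(42, 44)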